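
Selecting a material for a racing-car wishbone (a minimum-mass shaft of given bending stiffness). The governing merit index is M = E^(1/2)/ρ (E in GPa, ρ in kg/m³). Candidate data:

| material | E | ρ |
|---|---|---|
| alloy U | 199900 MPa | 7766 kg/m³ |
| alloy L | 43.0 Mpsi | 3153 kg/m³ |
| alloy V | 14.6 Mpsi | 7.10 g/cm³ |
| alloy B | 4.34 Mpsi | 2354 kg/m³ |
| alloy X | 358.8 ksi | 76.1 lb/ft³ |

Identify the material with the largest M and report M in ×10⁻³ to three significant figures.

Convert each candidate to consistent units, then evaluate M:
  alloy U: E = 199.9 GPa, ρ = 7766 kg/m³
  alloy L: E = 296.5 GPa, ρ = 3153 kg/m³
  alloy V: E = 100.7 GPa, ρ = 7100 kg/m³
  alloy B: E = 29.92 GPa, ρ = 2354 kg/m³
  alloy X: E = 2.474 GPa, ρ = 1219 kg/m³
  alloy L: M = 5.46×10⁻³
  alloy B: M = 2.32×10⁻³
  alloy U: M = 1.82×10⁻³
  alloy V: M = 1.41×10⁻³
  alloy X: M = 1.29×10⁻³
Highest index: alloy L.

alloy L, M = 5.46×10⁻³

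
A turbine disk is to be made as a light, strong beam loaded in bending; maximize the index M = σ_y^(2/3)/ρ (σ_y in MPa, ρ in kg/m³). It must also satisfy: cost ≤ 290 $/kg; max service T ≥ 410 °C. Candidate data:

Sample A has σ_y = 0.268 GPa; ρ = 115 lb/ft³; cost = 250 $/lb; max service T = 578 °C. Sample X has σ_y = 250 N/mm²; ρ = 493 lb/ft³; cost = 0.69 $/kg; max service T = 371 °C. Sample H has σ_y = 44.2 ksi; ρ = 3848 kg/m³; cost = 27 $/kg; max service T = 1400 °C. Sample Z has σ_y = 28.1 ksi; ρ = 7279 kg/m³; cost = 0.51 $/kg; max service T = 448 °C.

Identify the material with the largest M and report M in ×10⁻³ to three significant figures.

Screen on constraints: cost ≤ 290 $/kg; max service T ≥ 410 °C. Survivors: sample H, sample Z.
Normalizing units and computing the index:
  sample H: σ_y = 304.7 MPa, ρ = 3848 kg/m³
  sample Z: σ_y = 193.7 MPa, ρ = 7279 kg/m³
  sample H: M = 11.8×10⁻³
  sample Z: M = 4.60×10⁻³
The maximum is for sample H.

sample H, M = 11.8×10⁻³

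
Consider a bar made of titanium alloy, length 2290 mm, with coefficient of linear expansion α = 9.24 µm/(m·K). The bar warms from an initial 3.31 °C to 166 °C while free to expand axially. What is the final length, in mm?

ΔT = 166 − 3.31 = 162.7 K.
ΔL = α·L₀·ΔT = 9.24×10⁻⁶ × 2290 mm × 162.7 K = 3.44 mm.
L = L₀ + ΔL = 2290 + 3.44 = 2293.4 mm.

2293.4 mm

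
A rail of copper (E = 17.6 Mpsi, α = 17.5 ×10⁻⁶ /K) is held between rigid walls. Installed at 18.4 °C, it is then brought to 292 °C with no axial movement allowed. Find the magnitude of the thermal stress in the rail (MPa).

581 MPa

E = 17.6 Mpsi = 121.3 GPa.
ΔT = 273.6 K. Constrained thermal stress σ = E·α·ΔT = 121.3×10³ MPa × 17.5×10⁻⁶ × 273.6 = 581 MPa (compressive).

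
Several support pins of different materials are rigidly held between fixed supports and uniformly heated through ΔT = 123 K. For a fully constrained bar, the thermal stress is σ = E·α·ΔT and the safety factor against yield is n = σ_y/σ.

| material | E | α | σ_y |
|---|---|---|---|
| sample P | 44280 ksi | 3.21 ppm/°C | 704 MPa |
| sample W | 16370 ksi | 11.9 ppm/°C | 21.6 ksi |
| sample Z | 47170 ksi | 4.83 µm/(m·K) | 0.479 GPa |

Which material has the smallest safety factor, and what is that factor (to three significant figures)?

sample W, n = 0.901

With everything in SI (GPa, ×10⁻⁶/K, MPa):
  sample P: E = 305.3, α = 3.21, σ_y = 704.0 → σ = 121 MPa, n = 5.84
  sample W: E = 112.9, α = 11.9, σ_y = 148.9 → σ = 165 MPa, n = 0.901
  sample Z: E = 325.2, α = 4.83, σ_y = 479.0 → σ = 193 MPa, n = 2.48
Smallest n: sample W with n = 0.901.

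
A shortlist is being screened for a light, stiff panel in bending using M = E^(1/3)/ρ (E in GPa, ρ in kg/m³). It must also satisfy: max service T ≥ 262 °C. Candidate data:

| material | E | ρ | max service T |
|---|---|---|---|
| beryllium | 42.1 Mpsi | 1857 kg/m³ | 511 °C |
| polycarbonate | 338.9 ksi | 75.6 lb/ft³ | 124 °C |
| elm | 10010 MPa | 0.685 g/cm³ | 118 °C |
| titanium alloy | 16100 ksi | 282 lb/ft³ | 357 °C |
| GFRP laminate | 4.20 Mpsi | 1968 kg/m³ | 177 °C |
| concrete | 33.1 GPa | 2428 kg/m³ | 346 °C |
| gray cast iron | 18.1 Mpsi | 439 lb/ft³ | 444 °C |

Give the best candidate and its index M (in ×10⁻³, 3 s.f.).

Screen on constraints: max service T ≥ 262 °C. Survivors: beryllium, titanium alloy, concrete, gray cast iron.
Convert each candidate to consistent units, then evaluate M:
  beryllium: E = 290.3 GPa, ρ = 1857 kg/m³
  titanium alloy: E = 111.0 GPa, ρ = 4517 kg/m³
  concrete: E = 33.10 GPa, ρ = 2428 kg/m³
  gray cast iron: E = 124.8 GPa, ρ = 7032 kg/m³
  beryllium: M = 3.57×10⁻³
  concrete: M = 1.32×10⁻³
  titanium alloy: M = 1.06×10⁻³
  gray cast iron: M = 0.711×10⁻³
Beryllium has the largest M.

beryllium, M = 3.57×10⁻³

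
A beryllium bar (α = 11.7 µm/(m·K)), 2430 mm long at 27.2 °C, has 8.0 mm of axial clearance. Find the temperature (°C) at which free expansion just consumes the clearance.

α·L₀·ΔT = 8.0 mm ⇒ ΔT = 8.0 / (11.7×10⁻⁶ × 2430.0) = 281.4 K.
T = 27.2 + 281.4 = 308.6 °C.

309 °C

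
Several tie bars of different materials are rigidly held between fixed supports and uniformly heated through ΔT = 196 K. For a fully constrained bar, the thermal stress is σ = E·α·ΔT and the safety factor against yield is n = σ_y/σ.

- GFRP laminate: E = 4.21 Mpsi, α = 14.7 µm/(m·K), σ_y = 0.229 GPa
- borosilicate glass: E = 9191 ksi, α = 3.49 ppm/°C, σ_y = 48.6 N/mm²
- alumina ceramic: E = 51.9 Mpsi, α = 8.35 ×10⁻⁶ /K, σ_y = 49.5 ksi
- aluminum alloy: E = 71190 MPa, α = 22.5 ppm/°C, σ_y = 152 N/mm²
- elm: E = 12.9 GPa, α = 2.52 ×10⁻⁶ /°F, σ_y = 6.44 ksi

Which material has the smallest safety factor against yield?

aluminum alloy

In consistent units (E in GPa, α in ×10⁻⁶/K, σ_y in MPa):
  GFRP laminate: E = 29.03, α = 14.7, σ_y = 229.0 → σ = 83.6 MPa, n = 2.74
  borosilicate glass: E = 63.37, α = 3.49, σ_y = 48.60 → σ = 43.3 MPa, n = 1.12
  alumina ceramic: E = 357.8, α = 8.35, σ_y = 341.3 → σ = 586 MPa, n = 0.583
  aluminum alloy: E = 71.19, α = 22.5, σ_y = 152.0 → σ = 314 MPa, n = 0.484
  elm: E = 12.90, α = 4.54, σ_y = 44.40 → σ = 11.5 MPa, n = 3.87
Aluminum alloy has the lowest safety factor, n = 0.484.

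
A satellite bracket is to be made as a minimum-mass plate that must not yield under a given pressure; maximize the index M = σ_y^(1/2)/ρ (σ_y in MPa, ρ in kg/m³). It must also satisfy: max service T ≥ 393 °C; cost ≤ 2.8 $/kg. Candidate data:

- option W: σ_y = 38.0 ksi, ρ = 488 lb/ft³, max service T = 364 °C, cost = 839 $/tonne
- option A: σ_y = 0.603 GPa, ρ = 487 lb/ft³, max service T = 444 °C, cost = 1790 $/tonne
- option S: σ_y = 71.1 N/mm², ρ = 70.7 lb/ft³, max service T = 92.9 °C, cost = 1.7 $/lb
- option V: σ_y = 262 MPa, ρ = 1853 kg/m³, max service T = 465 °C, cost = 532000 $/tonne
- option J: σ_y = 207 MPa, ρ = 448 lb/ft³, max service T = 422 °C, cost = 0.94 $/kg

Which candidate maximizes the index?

Screen on constraints: max service T ≥ 393 °C; cost ≤ 2.8 $/kg. Survivors: option A, option J.
After converting to SI:
  option A: σ_y = 603.0 MPa, ρ = 7801 kg/m³
  option J: σ_y = 207.0 MPa, ρ = 7176 kg/m³
  option A: M = 3.15×10⁻³
  option J: M = 2.00×10⁻³
Option A has the largest M.

option A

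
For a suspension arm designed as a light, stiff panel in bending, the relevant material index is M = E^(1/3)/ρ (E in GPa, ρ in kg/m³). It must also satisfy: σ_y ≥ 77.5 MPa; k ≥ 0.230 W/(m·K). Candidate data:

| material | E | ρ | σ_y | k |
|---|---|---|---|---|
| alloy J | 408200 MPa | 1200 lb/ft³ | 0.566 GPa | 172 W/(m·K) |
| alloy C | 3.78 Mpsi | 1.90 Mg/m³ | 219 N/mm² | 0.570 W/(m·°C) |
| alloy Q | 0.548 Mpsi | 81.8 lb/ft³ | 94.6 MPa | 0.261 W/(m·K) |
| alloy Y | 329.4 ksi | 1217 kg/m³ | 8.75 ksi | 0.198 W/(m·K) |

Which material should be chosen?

alloy C

Screen on constraints: σ_y ≥ 77.5 MPa; k ≥ 0.230 W/(m·K). Survivors: alloy J, alloy C, alloy Q.
In SI units:
  alloy J: E = 408.2 GPa, ρ = 19220 kg/m³
  alloy C: E = 26.06 GPa, ρ = 1900 kg/m³
  alloy Q: E = 3.778 GPa, ρ = 1310 kg/m³
  alloy C: M = 1.56×10⁻³
  alloy Q: M = 1.19×10⁻³
  alloy J: M = 0.386×10⁻³
Highest index: alloy C.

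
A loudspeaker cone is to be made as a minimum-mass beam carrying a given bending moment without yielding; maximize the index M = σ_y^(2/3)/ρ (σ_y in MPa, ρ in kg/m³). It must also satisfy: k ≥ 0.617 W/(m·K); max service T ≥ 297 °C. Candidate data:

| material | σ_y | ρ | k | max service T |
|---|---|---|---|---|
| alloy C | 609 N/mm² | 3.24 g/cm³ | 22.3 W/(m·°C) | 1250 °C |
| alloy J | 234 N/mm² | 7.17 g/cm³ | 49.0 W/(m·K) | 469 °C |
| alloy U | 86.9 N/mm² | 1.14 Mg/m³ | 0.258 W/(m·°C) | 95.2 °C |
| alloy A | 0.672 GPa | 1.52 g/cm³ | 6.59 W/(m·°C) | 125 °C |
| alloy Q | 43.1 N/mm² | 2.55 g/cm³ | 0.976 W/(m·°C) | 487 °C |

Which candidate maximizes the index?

Screen on constraints: k ≥ 0.617 W/(m·K); max service T ≥ 297 °C. Survivors: alloy C, alloy J, alloy Q.
Putting every candidate on a common basis:
  alloy C: σ_y = 609.0 MPa, ρ = 3240 kg/m³
  alloy J: σ_y = 234.0 MPa, ρ = 7170 kg/m³
  alloy Q: σ_y = 43.10 MPa, ρ = 2550 kg/m³
  alloy C: M = 22.2×10⁻³
  alloy J: M = 5.30×10⁻³
  alloy Q: M = 4.82×10⁻³
Alloy C has the largest M.

alloy C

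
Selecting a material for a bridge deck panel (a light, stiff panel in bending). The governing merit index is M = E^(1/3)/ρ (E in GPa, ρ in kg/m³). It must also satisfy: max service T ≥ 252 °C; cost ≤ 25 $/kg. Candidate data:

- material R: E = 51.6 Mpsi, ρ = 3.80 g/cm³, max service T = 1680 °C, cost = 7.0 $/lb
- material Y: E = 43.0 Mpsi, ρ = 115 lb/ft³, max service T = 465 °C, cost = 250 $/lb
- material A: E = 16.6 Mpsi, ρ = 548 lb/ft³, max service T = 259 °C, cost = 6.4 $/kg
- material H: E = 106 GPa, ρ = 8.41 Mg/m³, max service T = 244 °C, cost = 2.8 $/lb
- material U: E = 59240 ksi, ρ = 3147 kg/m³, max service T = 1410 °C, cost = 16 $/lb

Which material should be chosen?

material R

Screen on constraints: max service T ≥ 252 °C; cost ≤ 25 $/kg. Survivors: material R, material A.
Normalizing units and computing the index:
  material R: E = 355.8 GPa, ρ = 3800 kg/m³
  material A: E = 114.5 GPa, ρ = 8778 kg/m³
  material R: M = 1.86×10⁻³
  material A: M = 0.553×10⁻³
Material R has the largest M.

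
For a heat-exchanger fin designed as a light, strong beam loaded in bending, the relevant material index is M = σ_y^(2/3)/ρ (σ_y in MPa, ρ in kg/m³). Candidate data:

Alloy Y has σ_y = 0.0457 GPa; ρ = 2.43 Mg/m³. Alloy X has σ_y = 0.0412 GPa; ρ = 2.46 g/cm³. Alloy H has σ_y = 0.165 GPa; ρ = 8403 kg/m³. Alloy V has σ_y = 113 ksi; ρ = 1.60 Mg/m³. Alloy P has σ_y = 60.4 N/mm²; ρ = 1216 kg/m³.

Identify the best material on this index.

Normalizing units and computing the index:
  alloy Y: σ_y = 45.70 MPa, ρ = 2430 kg/m³
  alloy X: σ_y = 41.20 MPa, ρ = 2460 kg/m³
  alloy H: σ_y = 165.0 MPa, ρ = 8403 kg/m³
  alloy V: σ_y = 779.1 MPa, ρ = 1600 kg/m³
  alloy P: σ_y = 60.40 MPa, ρ = 1216 kg/m³
  alloy V: M = 52.9×10⁻³
  alloy P: M = 12.7×10⁻³
  alloy Y: M = 5.26×10⁻³
  alloy X: M = 4.85×10⁻³
  alloy H: M = 3.58×10⁻³
Highest index: alloy V.

alloy V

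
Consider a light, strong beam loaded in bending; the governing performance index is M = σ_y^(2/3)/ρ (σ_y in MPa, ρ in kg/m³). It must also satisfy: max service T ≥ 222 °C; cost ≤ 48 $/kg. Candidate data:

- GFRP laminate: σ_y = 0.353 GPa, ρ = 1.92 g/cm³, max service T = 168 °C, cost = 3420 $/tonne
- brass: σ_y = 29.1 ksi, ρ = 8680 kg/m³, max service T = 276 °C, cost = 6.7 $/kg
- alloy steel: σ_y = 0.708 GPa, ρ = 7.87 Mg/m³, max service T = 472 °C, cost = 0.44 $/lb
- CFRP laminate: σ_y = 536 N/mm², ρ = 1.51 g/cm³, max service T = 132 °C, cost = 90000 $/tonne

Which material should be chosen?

Screen on constraints: max service T ≥ 222 °C; cost ≤ 48 $/kg. Survivors: brass, alloy steel.
After converting to SI:
  brass: σ_y = 200.6 MPa, ρ = 8680 kg/m³
  alloy steel: σ_y = 708.0 MPa, ρ = 7870 kg/m³
  alloy steel: M = 10.1×10⁻³
  brass: M = 3.95×10⁻³
Highest index: alloy steel.

alloy steel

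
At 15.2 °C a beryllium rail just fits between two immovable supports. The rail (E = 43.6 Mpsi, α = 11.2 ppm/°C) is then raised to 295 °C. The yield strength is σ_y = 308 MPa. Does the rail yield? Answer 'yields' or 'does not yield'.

yields

E = 43.6 Mpsi = 300.6 GPa.
ΔT = 279.8 K. Constrained thermal stress σ = E·α·ΔT = 300.6×10³ MPa × 11.2×10⁻⁶ × 279.8 = 942 MPa (compressive).
Compare to σ_y = 308 MPa: σ ≥ σ_y, so it yields.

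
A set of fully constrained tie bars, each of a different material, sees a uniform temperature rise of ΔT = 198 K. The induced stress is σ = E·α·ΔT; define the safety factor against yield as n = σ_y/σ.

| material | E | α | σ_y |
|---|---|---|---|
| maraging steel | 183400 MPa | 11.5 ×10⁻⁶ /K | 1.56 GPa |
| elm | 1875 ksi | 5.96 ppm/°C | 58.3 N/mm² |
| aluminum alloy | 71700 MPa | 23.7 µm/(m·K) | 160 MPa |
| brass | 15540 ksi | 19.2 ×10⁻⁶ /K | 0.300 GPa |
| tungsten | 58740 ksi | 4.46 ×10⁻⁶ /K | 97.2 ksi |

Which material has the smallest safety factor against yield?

In consistent units (E in GPa, α in ×10⁻⁶/K, σ_y in MPa):
  maraging steel: E = 183.4, α = 11.5, σ_y = 1560 → σ = 418 MPa, n = 3.74
  elm: E = 12.93, α = 5.96, σ_y = 58.30 → σ = 15.3 MPa, n = 3.82
  aluminum alloy: E = 71.70, α = 23.7, σ_y = 160.0 → σ = 336 MPa, n = 0.476
  brass: E = 107.1, α = 19.2, σ_y = 300.0 → σ = 407 MPa, n = 0.737
  tungsten: E = 405.0, α = 4.46, σ_y = 670.2 → σ = 358 MPa, n = 1.87
Aluminum alloy has the lowest safety factor, n = 0.476.

aluminum alloy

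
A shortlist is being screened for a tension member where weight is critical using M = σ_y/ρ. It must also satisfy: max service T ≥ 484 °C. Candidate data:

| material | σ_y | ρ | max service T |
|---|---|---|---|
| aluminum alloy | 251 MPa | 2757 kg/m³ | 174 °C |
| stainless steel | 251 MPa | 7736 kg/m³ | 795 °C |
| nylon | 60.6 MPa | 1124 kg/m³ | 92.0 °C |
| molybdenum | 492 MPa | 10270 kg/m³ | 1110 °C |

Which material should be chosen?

molybdenum

Screen on constraints: max service T ≥ 484 °C. Survivors: stainless steel, molybdenum.
Evaluate M for each candidate:
  molybdenum: M = 47.9 kN·m/kg
  stainless steel: M = 32.4 kN·m/kg
Highest index: molybdenum.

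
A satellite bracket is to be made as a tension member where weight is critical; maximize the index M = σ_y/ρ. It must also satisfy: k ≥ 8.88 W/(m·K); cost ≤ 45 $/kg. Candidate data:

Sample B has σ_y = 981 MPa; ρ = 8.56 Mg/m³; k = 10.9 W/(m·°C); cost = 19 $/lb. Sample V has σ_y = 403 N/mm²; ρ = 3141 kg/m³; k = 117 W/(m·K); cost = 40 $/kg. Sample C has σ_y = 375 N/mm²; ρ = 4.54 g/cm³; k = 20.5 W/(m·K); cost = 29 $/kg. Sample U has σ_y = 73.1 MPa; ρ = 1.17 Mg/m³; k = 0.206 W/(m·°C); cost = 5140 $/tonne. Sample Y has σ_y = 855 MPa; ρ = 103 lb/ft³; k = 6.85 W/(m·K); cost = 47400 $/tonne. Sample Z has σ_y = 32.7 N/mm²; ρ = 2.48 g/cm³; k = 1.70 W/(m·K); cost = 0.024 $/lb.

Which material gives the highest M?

Screen on constraints: k ≥ 8.88 W/(m·K); cost ≤ 45 $/kg. Survivors: sample B, sample V, sample C.
Putting every candidate on a common basis:
  sample B: σ_y = 981.0 MPa, ρ = 8560 kg/m³
  sample V: σ_y = 403.0 MPa, ρ = 3141 kg/m³
  sample C: σ_y = 375.0 MPa, ρ = 4540 kg/m³
  sample V: M = 128 kN·m/kg
  sample B: M = 115 kN·m/kg
  sample C: M = 82.6 kN·m/kg
Sample V ranks first.

sample V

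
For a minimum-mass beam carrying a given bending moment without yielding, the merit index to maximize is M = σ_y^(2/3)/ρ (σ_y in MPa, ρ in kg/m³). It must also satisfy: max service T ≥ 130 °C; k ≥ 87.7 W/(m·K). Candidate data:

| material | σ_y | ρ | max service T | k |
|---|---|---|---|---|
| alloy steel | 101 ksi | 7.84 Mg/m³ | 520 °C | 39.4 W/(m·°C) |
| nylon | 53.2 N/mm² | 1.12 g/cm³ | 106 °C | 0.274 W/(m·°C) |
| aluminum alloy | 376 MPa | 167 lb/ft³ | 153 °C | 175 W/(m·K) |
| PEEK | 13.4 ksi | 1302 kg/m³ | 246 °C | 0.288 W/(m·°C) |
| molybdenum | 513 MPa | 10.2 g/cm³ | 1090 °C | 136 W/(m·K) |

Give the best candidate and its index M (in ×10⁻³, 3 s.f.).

Screen on constraints: max service T ≥ 130 °C; k ≥ 87.7 W/(m·K). Survivors: aluminum alloy, molybdenum.
After converting to SI:
  aluminum alloy: σ_y = 376.0 MPa, ρ = 2675 kg/m³
  molybdenum: σ_y = 513.0 MPa, ρ = 10200 kg/m³
  aluminum alloy: M = 19.5×10⁻³
  molybdenum: M = 6.28×10⁻³
Highest index: aluminum alloy.

aluminum alloy, M = 19.5×10⁻³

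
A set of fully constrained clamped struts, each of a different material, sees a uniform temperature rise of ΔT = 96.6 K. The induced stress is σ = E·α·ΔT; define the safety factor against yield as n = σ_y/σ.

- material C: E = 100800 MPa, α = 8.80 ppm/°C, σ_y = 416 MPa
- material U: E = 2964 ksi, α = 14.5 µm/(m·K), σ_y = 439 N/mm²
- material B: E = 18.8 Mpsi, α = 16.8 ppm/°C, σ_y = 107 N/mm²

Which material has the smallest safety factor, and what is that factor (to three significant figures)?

With everything in SI (GPa, ×10⁻⁶/K, MPa):
  material C: E = 100.8, α = 8.80, σ_y = 416.0 → σ = 85.7 MPa, n = 4.85
  material U: E = 20.44, α = 14.5, σ_y = 439.0 → σ = 28.6 MPa, n = 15.3
  material B: E = 129.6, α = 16.8, σ_y = 107.0 → σ = 210 MPa, n = 0.509
The minimum is material B at n = 0.509.

material B, n = 0.509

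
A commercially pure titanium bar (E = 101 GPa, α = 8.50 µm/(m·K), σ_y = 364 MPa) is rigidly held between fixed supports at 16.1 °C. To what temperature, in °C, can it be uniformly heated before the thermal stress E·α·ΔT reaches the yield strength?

E·α·ΔT = 364.0 MPa ⇒ ΔT = 364.0 / (101.0×10³ × 8.50×10⁻⁶) = 424.0 K.
T = 16.1 + 424.0 = 440.1 °C.

440 °C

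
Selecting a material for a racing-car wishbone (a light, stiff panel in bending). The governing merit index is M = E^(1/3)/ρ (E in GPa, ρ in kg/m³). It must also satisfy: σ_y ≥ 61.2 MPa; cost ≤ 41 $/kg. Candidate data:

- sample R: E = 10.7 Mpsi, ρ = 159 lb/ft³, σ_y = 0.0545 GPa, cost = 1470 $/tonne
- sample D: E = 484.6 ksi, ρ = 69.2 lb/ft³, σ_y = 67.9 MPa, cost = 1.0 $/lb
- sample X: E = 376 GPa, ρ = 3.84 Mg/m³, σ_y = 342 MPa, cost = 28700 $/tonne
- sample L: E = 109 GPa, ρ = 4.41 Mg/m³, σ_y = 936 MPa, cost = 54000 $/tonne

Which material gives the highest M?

sample X

Screen on constraints: σ_y ≥ 61.2 MPa; cost ≤ 41 $/kg. Survivors: sample D, sample X.
After converting to SI:
  sample D: E = 3.341 GPa, ρ = 1108 kg/m³
  sample X: E = 376.0 GPa, ρ = 3840 kg/m³
  sample X: M = 1.88×10⁻³
  sample D: M = 1.35×10⁻³
Highest index: sample X.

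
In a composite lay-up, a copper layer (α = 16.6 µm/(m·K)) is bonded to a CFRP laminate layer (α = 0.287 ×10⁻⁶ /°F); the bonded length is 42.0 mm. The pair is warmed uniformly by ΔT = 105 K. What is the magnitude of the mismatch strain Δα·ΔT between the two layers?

CFRP laminate: α = 0.287×10⁻⁶/°F × 9/5 = 0.517×10⁻⁶/K.
Δα = |16.6 − 0.517|×10⁻⁶/K = 16.1×10⁻⁶/K.
Mismatch strain = Δα·ΔT = 16.1×10⁻⁶ × 105.0 = 1.69×10⁻³.

1.69×10⁻³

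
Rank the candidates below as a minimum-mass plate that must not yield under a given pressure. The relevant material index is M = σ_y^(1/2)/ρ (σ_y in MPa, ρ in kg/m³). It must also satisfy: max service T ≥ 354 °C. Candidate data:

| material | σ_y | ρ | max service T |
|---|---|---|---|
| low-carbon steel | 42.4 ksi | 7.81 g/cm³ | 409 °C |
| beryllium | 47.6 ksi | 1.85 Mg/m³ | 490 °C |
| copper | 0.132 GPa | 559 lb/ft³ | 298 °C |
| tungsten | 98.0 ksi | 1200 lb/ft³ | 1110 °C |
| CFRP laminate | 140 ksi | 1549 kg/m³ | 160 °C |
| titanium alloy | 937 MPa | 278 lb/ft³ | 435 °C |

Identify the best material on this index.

Screen on constraints: max service T ≥ 354 °C. Survivors: low-carbon steel, beryllium, tungsten, titanium alloy.
Convert each candidate to consistent units, then evaluate M:
  low-carbon steel: σ_y = 292.3 MPa, ρ = 7810 kg/m³
  beryllium: σ_y = 328.2 MPa, ρ = 1850 kg/m³
  tungsten: σ_y = 675.7 MPa, ρ = 19220 kg/m³
  titanium alloy: σ_y = 937.0 MPa, ρ = 4453 kg/m³
  beryllium: M = 9.79×10⁻³
  titanium alloy: M = 6.87×10⁻³
  low-carbon steel: M = 2.19×10⁻³
  tungsten: M = 1.35×10⁻³
Beryllium has the largest M.

beryllium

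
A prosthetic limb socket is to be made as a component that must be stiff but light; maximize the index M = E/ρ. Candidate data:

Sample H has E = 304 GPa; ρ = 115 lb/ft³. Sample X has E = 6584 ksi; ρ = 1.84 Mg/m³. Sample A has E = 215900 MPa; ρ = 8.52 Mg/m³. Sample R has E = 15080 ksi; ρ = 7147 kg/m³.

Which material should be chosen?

sample H

After converting to SI:
  sample H: E = 304.0 GPa, ρ = 1842 kg/m³
  sample X: E = 45.40 GPa, ρ = 1840 kg/m³
  sample A: E = 215.9 GPa, ρ = 8520 kg/m³
  sample R: E = 104.0 GPa, ρ = 7147 kg/m³
  sample H: M = 165 MN·m/kg
  sample A: M = 25.3 MN·m/kg
  sample X: M = 24.7 MN·m/kg
  sample R: M = 14.5 MN·m/kg
Sample H ranks first.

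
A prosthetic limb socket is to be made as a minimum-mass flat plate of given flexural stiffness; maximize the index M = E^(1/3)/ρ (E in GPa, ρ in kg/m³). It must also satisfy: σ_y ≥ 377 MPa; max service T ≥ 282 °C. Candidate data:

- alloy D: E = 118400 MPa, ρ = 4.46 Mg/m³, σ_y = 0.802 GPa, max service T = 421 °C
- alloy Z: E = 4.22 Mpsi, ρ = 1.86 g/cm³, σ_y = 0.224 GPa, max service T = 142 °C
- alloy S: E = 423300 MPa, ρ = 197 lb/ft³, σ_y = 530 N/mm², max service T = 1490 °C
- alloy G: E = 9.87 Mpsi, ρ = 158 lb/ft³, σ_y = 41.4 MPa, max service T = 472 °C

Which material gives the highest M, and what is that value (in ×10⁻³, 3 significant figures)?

alloy S, M = 2.38×10⁻³

Screen on constraints: σ_y ≥ 377 MPa; max service T ≥ 282 °C. Survivors: alloy D, alloy S.
In SI units:
  alloy D: E = 118.4 GPa, ρ = 4460 kg/m³
  alloy S: E = 423.3 GPa, ρ = 3156 kg/m³
  alloy S: M = 2.38×10⁻³
  alloy D: M = 1.10×10⁻³
Alloy S ranks first.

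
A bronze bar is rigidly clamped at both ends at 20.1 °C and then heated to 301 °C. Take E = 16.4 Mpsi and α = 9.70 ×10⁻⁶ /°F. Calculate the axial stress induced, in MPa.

E = 16.4 Mpsi = 113.1 GPa.
α = 9.70×10⁻⁶/°F × 9/5 = 17.5×10⁻⁶/K.
ΔT = 280.9 K. Constrained thermal stress σ = E·α·ΔT = 113.1×10³ MPa × 17.5×10⁻⁶ × 280.9 = 555 MPa (compressive).

555 MPa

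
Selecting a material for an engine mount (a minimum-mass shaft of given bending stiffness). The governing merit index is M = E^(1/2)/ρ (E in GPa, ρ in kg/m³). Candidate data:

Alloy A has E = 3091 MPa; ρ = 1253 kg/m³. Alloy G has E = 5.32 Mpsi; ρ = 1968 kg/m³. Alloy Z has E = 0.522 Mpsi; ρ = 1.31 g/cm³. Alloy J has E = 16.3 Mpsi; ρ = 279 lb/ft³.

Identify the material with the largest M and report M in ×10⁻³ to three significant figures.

In SI units:
  alloy A: E = 3.091 GPa, ρ = 1253 kg/m³
  alloy G: E = 36.68 GPa, ρ = 1968 kg/m³
  alloy Z: E = 3.599 GPa, ρ = 1310 kg/m³
  alloy J: E = 112.4 GPa, ρ = 4469 kg/m³
  alloy G: M = 3.08×10⁻³
  alloy J: M = 2.37×10⁻³
  alloy Z: M = 1.45×10⁻³
  alloy A: M = 1.40×10⁻³
Alloy G has the largest M.

alloy G, M = 3.08×10⁻³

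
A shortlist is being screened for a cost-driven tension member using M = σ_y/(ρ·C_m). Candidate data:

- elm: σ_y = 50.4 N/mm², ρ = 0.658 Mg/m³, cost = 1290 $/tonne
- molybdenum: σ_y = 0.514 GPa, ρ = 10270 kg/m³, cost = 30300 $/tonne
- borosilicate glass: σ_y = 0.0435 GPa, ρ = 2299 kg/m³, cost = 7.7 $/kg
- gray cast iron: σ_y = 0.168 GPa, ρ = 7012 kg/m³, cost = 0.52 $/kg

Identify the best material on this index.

In SI units:
  elm: σ_y = 50.40 MPa, ρ = 658.0 kg/m³, cost = 1.290 $/kg
  molybdenum: σ_y = 514.0 MPa, ρ = 10270 kg/m³, cost = 30.30 $/kg
  borosilicate glass: σ_y = 43.50 MPa, ρ = 2299 kg/m³, cost = 7.700 $/kg
  gray cast iron: σ_y = 168.0 MPa, ρ = 7012 kg/m³, cost = 0.5200 $/kg
  elm: M = 59.4 kN·m per $
  gray cast iron: M = 46.1 kN·m per $
  borosilicate glass: M = 2.46 kN·m per $
  molybdenum: M = 1.65 kN·m per $
Elm ranks first.

elm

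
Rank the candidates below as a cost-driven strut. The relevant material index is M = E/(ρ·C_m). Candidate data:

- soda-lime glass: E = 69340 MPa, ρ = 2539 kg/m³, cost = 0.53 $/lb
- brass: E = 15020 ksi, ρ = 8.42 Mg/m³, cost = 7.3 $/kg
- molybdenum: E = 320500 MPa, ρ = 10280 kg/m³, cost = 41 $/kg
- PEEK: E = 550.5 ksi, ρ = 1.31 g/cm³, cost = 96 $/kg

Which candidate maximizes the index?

Convert each candidate to consistent units, then evaluate M:
  soda-lime glass: E = 69.34 GPa, ρ = 2539 kg/m³, cost = 1.168 $/kg
  brass: E = 103.6 GPa, ρ = 8420 kg/m³, cost = 7.300 $/kg
  molybdenum: E = 320.5 GPa, ρ = 10280 kg/m³, cost = 41.00 $/kg
  PEEK: E = 3.796 GPa, ρ = 1310 kg/m³, cost = 96.00 $/kg
  soda-lime glass: M = 23.4 MN·m per $
  brass: M = 1.68 MN·m per $
  molybdenum: M = 0.760 MN·m per $
  PEEK: M = 0.0302 MN·m per $
Soda-lime glass has the largest M.

soda-lime glass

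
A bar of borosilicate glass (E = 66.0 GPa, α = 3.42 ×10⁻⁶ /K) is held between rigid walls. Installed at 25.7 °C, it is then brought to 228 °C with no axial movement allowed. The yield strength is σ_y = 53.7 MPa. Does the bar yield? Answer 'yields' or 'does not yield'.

does not yield

ΔT = 202.3 K. Constrained thermal stress σ = E·α·ΔT = 66.00×10³ MPa × 3.42×10⁻⁶ × 202.3 = 45.7 MPa (compressive).
Compare to σ_y = 53.7 MPa: σ < σ_y, so it does not yield.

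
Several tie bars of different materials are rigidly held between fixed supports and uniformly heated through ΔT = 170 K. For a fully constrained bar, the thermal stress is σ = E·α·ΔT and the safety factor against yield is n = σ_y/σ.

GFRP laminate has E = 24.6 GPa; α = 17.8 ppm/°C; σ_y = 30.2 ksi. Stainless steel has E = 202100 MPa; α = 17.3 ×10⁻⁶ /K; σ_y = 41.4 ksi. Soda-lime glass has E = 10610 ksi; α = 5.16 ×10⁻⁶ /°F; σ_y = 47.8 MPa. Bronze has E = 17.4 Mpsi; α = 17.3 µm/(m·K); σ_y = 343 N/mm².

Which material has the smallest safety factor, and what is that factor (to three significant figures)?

With everything in SI (GPa, ×10⁻⁶/K, MPa):
  GFRP laminate: E = 24.60, α = 17.8, σ_y = 208.2 → σ = 74.4 MPa, n = 2.80
  stainless steel: E = 202.1, α = 17.3, σ_y = 285.4 → σ = 594 MPa, n = 0.480
  soda-lime glass: E = 73.15, α = 9.29, σ_y = 47.80 → σ = 116 MPa, n = 0.414
  bronze: E = 120.0, α = 17.3, σ_y = 343.0 → σ = 353 MPa, n = 0.972
Smallest n: soda-lime glass with n = 0.414.

soda-lime glass, n = 0.414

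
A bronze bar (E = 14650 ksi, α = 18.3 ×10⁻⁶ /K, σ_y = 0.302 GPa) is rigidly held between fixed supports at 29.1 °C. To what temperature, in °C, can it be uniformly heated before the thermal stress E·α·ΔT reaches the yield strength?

192 °C

E = 14650 ksi = 101.0 GPa.
σ_y = 0.302 GPa = 302.0 MPa.
E·α·ΔT = 302.0 MPa ⇒ ΔT = 302.0 / (101.0×10³ × 18.3×10⁻⁶) = 163.4 K.
T = 29.1 + 163.4 = 192.5 °C.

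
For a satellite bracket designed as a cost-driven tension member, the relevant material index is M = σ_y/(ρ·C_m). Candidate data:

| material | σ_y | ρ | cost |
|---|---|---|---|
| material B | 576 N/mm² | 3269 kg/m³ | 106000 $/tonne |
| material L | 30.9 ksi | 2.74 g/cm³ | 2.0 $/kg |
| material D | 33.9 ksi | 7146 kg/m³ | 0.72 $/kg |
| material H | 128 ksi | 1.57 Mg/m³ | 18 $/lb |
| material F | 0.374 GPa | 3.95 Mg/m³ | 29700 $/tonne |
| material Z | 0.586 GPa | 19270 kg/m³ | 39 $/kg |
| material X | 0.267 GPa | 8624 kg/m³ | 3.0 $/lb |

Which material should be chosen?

Normalizing units and computing the index:
  material B: σ_y = 576.0 MPa, ρ = 3269 kg/m³, cost = 106.0 $/kg
  material L: σ_y = 213.0 MPa, ρ = 2740 kg/m³, cost = 2.000 $/kg
  material D: σ_y = 233.7 MPa, ρ = 7146 kg/m³, cost = 0.7200 $/kg
  material H: σ_y = 882.5 MPa, ρ = 1570 kg/m³, cost = 39.68 $/kg
  material F: σ_y = 374.0 MPa, ρ = 3950 kg/m³, cost = 29.70 $/kg
  material Z: σ_y = 586.0 MPa, ρ = 19270 kg/m³, cost = 39.00 $/kg
  material X: σ_y = 267.0 MPa, ρ = 8624 kg/m³, cost = 6.614 $/kg
  material D: M = 45.4 kN·m per $
  material L: M = 38.9 kN·m per $
  material H: M = 14.2 kN·m per $
  material X: M = 4.68 kN·m per $
  material F: M = 3.19 kN·m per $
  material B: M = 1.66 kN·m per $
  material Z: M = 0.780 kN·m per $
Highest index: material D.

material D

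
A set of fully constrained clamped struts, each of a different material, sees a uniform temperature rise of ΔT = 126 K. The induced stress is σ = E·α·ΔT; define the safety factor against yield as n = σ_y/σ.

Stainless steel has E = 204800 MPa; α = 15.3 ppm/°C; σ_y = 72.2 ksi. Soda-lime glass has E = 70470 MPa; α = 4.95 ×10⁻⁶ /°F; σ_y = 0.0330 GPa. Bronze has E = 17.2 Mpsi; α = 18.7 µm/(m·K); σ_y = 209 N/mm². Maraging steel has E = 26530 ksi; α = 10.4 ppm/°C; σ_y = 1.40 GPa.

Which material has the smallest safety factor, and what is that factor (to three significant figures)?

With everything in SI (GPa, ×10⁻⁶/K, MPa):
  stainless steel: E = 204.8, α = 15.3, σ_y = 497.8 → σ = 395 MPa, n = 1.26
  soda-lime glass: E = 70.47, α = 8.91, σ_y = 33.00 → σ = 79.1 MPa, n = 0.417
  bronze: E = 118.6, α = 18.7, σ_y = 209.0 → σ = 279 MPa, n = 0.748
  maraging steel: E = 182.9, α = 10.4, σ_y = 1400 → σ = 240 MPa, n = 5.84
Soda-lime glass has the lowest safety factor, n = 0.417.

soda-lime glass, n = 0.417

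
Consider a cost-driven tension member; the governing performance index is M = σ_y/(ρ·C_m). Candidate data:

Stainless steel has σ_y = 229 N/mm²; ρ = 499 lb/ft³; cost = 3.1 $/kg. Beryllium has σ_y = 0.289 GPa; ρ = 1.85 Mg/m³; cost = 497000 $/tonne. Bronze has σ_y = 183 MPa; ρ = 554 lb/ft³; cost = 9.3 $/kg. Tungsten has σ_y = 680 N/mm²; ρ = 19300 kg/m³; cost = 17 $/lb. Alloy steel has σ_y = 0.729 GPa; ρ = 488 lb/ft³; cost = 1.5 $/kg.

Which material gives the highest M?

alloy steel

Putting every candidate on a common basis:
  stainless steel: σ_y = 229.0 MPa, ρ = 7993 kg/m³, cost = 3.100 $/kg
  beryllium: σ_y = 289.0 MPa, ρ = 1850 kg/m³, cost = 497.0 $/kg
  bronze: σ_y = 183.0 MPa, ρ = 8874 kg/m³, cost = 9.300 $/kg
  tungsten: σ_y = 680.0 MPa, ρ = 19300 kg/m³, cost = 37.48 $/kg
  alloy steel: σ_y = 729.0 MPa, ρ = 7817 kg/m³, cost = 1.500 $/kg
  alloy steel: M = 62.2 kN·m per $
  stainless steel: M = 9.24 kN·m per $
  bronze: M = 2.22 kN·m per $
  tungsten: M = 0.940 kN·m per $
  beryllium: M = 0.314 kN·m per $
The maximum is for alloy steel.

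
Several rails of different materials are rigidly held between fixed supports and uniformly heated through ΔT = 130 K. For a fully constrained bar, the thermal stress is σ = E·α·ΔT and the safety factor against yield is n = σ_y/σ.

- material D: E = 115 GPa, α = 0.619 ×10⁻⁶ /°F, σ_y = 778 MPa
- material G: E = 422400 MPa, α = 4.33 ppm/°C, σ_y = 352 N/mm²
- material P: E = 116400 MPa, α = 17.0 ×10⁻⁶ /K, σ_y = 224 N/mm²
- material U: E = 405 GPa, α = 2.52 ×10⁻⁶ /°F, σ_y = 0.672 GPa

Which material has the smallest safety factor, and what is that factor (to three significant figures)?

material P, n = 0.871

In consistent units (E in GPa, α in ×10⁻⁶/K, σ_y in MPa):
  material D: E = 115.0, α = 1.11, σ_y = 778.0 → σ = 16.7 MPa, n = 46.7
  material G: E = 422.4, α = 4.33, σ_y = 352.0 → σ = 238 MPa, n = 1.48
  material P: E = 116.4, α = 17.0, σ_y = 224.0 → σ = 257 MPa, n = 0.871
  material U: E = 405.0, α = 4.54, σ_y = 672.0 → σ = 239 MPa, n = 2.81
The minimum is material P at n = 0.871.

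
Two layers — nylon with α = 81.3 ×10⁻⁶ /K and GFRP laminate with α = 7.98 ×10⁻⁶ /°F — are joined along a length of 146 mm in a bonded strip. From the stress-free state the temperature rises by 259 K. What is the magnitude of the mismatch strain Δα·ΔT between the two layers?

0.0173

GFRP laminate: α = 7.98×10⁻⁶/°F × 9/5 = 14.4×10⁻⁶/K.
Δα = |81.3 − 14.4|×10⁻⁶/K = 66.9×10⁻⁶/K.
Mismatch strain = Δα·ΔT = 66.9×10⁻⁶ × 259.0 = 0.0173.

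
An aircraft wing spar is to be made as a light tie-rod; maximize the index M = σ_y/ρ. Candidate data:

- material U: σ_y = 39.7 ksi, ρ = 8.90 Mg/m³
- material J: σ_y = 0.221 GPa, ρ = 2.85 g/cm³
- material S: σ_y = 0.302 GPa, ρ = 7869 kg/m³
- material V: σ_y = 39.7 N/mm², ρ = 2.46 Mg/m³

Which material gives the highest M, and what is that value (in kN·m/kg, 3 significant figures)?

material J, M = 77.5 kN·m/kg

Convert each candidate to consistent units, then evaluate M:
  material U: σ_y = 273.7 MPa, ρ = 8900 kg/m³
  material J: σ_y = 221.0 MPa, ρ = 2850 kg/m³
  material S: σ_y = 302.0 MPa, ρ = 7869 kg/m³
  material V: σ_y = 39.70 MPa, ρ = 2460 kg/m³
  material J: M = 77.5 kN·m/kg
  material S: M = 38.4 kN·m/kg
  material U: M = 30.8 kN·m/kg
  material V: M = 16.1 kN·m/kg
Highest index: material J.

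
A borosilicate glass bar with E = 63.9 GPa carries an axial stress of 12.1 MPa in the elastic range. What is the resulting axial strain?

ε = σ/E = 12.1 / 63900 = 1.89×10⁻⁴.

1.89×10⁻⁴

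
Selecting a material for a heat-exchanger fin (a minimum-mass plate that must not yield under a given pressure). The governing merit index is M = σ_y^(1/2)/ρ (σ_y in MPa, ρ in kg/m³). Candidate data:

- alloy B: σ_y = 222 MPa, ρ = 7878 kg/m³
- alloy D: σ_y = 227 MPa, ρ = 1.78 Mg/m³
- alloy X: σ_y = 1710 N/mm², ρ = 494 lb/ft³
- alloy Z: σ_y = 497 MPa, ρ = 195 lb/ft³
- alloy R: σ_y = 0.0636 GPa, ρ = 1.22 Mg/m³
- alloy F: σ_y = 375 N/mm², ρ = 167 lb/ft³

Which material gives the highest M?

Putting every candidate on a common basis:
  alloy B: σ_y = 222.0 MPa, ρ = 7878 kg/m³
  alloy D: σ_y = 227.0 MPa, ρ = 1780 kg/m³
  alloy X: σ_y = 1710 MPa, ρ = 7913 kg/m³
  alloy Z: σ_y = 497.0 MPa, ρ = 3124 kg/m³
  alloy R: σ_y = 63.60 MPa, ρ = 1220 kg/m³
  alloy F: σ_y = 375.0 MPa, ρ = 2675 kg/m³
  alloy D: M = 8.46×10⁻³
  alloy F: M = 7.24×10⁻³
  alloy Z: M = 7.14×10⁻³
  alloy R: M = 6.54×10⁻³
  alloy X: M = 5.23×10⁻³
  alloy B: M = 1.89×10⁻³
The maximum is for alloy D.

alloy D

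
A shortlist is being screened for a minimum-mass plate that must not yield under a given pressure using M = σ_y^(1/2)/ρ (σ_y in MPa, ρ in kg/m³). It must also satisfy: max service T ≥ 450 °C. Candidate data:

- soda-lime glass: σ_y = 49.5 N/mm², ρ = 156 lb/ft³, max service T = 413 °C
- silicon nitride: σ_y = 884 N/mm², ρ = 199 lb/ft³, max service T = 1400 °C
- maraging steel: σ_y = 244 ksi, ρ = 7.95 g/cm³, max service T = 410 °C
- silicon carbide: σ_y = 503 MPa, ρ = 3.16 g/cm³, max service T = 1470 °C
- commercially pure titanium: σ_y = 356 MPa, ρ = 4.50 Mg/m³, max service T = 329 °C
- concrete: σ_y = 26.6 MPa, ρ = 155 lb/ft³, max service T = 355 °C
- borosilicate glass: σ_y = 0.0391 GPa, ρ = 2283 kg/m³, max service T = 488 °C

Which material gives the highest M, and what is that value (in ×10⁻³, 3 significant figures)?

Screen on constraints: max service T ≥ 450 °C. Survivors: silicon nitride, silicon carbide, borosilicate glass.
Putting every candidate on a common basis:
  silicon nitride: σ_y = 884.0 MPa, ρ = 3188 kg/m³
  silicon carbide: σ_y = 503.0 MPa, ρ = 3160 kg/m³
  borosilicate glass: σ_y = 39.10 MPa, ρ = 2283 kg/m³
  silicon nitride: M = 9.33×10⁻³
  silicon carbide: M = 7.10×10⁻³
  borosilicate glass: M = 2.74×10⁻³
Silicon nitride has the largest M.

silicon nitride, M = 9.33×10⁻³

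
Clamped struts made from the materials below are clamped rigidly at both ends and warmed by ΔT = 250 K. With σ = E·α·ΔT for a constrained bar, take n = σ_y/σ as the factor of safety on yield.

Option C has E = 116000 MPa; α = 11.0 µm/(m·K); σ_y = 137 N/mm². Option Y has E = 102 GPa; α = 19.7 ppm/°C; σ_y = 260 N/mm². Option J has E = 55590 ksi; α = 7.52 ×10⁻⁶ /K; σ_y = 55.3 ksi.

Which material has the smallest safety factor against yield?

option C

Converting E to GPa, α to ×10⁻⁶/K, σ_y to MPa, then σ and n for each:
  option C: E = 116.0, α = 11.0, σ_y = 137.0 → σ = 319 MPa, n = 0.429
  option Y: E = 102.0, α = 19.7, σ_y = 260.0 → σ = 502 MPa, n = 0.518
  option J: E = 383.3, α = 7.52, σ_y = 381.3 → σ = 721 MPa, n = 0.529
Smallest n: option C with n = 0.429.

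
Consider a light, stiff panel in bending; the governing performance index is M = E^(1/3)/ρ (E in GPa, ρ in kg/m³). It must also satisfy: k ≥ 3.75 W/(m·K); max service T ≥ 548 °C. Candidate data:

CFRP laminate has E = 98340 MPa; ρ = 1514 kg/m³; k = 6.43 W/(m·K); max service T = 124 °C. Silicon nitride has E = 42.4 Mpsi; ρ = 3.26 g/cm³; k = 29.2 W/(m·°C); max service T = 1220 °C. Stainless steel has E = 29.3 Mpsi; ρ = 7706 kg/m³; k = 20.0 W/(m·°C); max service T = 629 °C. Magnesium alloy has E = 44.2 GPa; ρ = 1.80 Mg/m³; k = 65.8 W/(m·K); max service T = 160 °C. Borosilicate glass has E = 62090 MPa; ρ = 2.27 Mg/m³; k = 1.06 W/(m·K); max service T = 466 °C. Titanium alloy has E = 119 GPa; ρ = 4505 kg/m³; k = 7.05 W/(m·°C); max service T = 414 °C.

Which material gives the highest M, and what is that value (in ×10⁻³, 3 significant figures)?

Screen on constraints: k ≥ 3.75 W/(m·K); max service T ≥ 548 °C. Survivors: silicon nitride, stainless steel.
After converting to SI:
  silicon nitride: E = 292.3 GPa, ρ = 3260 kg/m³
  stainless steel: E = 202.0 GPa, ρ = 7706 kg/m³
  silicon nitride: M = 2.04×10⁻³
  stainless steel: M = 0.761×10⁻³
Silicon nitride has the largest M.

silicon nitride, M = 2.04×10⁻³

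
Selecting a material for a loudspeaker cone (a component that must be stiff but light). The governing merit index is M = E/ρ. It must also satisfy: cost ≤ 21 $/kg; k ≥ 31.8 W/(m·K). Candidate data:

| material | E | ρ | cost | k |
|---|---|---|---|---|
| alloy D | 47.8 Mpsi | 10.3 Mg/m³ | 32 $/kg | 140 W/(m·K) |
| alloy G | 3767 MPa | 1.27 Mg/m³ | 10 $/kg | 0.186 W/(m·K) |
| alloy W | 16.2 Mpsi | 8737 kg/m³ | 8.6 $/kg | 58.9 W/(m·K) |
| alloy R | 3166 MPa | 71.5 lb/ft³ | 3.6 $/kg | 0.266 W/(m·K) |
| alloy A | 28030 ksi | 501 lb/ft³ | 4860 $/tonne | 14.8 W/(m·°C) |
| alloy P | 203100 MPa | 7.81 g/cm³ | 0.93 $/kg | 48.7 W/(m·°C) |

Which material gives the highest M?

Screen on constraints: cost ≤ 21 $/kg; k ≥ 31.8 W/(m·K). Survivors: alloy W, alloy P.
Putting every candidate on a common basis:
  alloy W: E = 111.7 GPa, ρ = 8737 kg/m³
  alloy P: E = 203.1 GPa, ρ = 7810 kg/m³
  alloy P: M = 26.0 MN·m/kg
  alloy W: M = 12.8 MN·m/kg
Highest index: alloy P.

alloy P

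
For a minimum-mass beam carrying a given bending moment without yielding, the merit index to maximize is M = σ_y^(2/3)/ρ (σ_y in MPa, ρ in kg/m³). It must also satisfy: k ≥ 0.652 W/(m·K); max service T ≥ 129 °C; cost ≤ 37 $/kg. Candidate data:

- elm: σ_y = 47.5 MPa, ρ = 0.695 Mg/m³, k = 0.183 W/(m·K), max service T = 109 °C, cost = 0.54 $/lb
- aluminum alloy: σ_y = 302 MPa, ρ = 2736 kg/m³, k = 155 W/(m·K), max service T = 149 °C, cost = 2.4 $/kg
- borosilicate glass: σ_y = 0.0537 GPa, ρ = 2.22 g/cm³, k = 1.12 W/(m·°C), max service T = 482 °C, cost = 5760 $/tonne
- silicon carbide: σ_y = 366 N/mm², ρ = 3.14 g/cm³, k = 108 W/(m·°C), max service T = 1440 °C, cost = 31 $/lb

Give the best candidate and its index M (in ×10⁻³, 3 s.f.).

Screen on constraints: k ≥ 0.652 W/(m·K); max service T ≥ 129 °C; cost ≤ 37 $/kg. Survivors: aluminum alloy, borosilicate glass.
After converting to SI:
  aluminum alloy: σ_y = 302.0 MPa, ρ = 2736 kg/m³
  borosilicate glass: σ_y = 53.70 MPa, ρ = 2220 kg/m³
  aluminum alloy: M = 16.5×10⁻³
  borosilicate glass: M = 6.41×10⁻³
Highest index: aluminum alloy.

aluminum alloy, M = 16.5×10⁻³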